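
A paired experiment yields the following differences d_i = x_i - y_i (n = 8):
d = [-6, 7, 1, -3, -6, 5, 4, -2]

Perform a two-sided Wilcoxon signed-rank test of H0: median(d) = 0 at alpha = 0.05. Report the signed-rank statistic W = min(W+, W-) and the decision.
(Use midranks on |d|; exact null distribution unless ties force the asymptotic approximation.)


Step 1: Drop any zero differences (none here) and take |d_i|.
|d| = [6, 7, 1, 3, 6, 5, 4, 2]
Step 2: Midrank |d_i| (ties get averaged ranks).
ranks: |6|->6.5, |7|->8, |1|->1, |3|->3, |6|->6.5, |5|->5, |4|->4, |2|->2
Step 3: Attach original signs; sum ranks with positive sign and with negative sign.
W+ = 8 + 1 + 5 + 4 = 18
W- = 6.5 + 3 + 6.5 + 2 = 18
(Check: W+ + W- = 36 should equal n(n+1)/2 = 36.)
Step 4: Test statistic W = min(W+, W-) = 18.
Step 5: Ties in |d|, so use the tie-corrected normal approximation.
        E[W] = n(n+1)/4 = 8*9/4 = 18.
        Tie groups: |d|=6 (t=2); sum(t^3 - t) = 6.
        Var[W] = n(n+1)(2n+1)/24 - sum(t^3-t)/48 = 1224/24 - 6/48 = 50.875.
        z = (W - E[W]) / sqrt(Var[W]) = (18 - 18) / 7.1327 = 0.0000.
        Two-sided p = 2*Phi(z) = 1.000000.
Step 6: alpha = 0.05. fail to reject H0.

W+ = 18, W- = 18, W = min = 18, p = 1.000000, fail to reject H0.


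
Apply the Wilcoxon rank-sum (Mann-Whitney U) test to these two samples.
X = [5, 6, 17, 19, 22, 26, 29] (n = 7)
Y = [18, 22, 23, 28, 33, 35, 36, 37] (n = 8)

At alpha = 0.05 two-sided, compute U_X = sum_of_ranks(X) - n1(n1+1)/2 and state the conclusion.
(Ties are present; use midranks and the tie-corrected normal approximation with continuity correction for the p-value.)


Step 1: Combine and sort all 15 observations; assign midranks.
sorted (value, group): (5,X), (6,X), (17,X), (18,Y), (19,X), (22,X), (22,Y), (23,Y), (26,X), (28,Y), (29,X), (33,Y), (35,Y), (36,Y), (37,Y)
ranks: 5->1, 6->2, 17->3, 18->4, 19->5, 22->6.5, 22->6.5, 23->8, 26->9, 28->10, 29->11, 33->12, 35->13, 36->14, 37->15
Step 2: Rank sum for X: R1 = 1 + 2 + 3 + 5 + 6.5 + 9 + 11 = 37.5.
Step 3: U_X = R1 - n1(n1+1)/2 = 37.5 - 7*8/2 = 37.5 - 28 = 9.5.
       U_Y = n1*n2 - U_X = 56 - 9.5 = 46.5.
Step 4: Ties are present, so use the tie-corrected normal approximation (with continuity correction) for the p-value.
Step 5: p-value = 0.037073; compare to alpha = 0.05. reject H0.

U_X = 9.5, p = 0.037073, reject H0 at alpha = 0.05.


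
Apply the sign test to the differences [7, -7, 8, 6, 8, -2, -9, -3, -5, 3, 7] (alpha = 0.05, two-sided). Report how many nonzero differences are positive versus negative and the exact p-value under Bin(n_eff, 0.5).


Step 1: Discard zero differences. Original n = 11; n_eff = number of nonzero differences = 11.
Nonzero differences (with sign): +7, -7, +8, +6, +8, -2, -9, -3, -5, +3, +7
Step 2: Count signs: positive = 6, negative = 5.
Step 3: Under H0: P(positive) = 0.5, so the number of positives S ~ Bin(11, 0.5).
Step 4: Two-sided exact p-value = sum of Bin(11,0.5) probabilities at or below the observed probability = 1.000000.
Step 5: alpha = 0.05. fail to reject H0.

n_eff = 11, pos = 6, neg = 5, p = 1.000000, fail to reject H0.


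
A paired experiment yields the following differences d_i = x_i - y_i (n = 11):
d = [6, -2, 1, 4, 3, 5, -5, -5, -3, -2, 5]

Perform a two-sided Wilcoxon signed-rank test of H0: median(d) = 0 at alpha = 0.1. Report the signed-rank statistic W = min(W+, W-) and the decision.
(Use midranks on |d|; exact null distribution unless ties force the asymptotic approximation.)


Step 1: Drop any zero differences (none here) and take |d_i|.
|d| = [6, 2, 1, 4, 3, 5, 5, 5, 3, 2, 5]
Step 2: Midrank |d_i| (ties get averaged ranks).
ranks: |6|->11, |2|->2.5, |1|->1, |4|->6, |3|->4.5, |5|->8.5, |5|->8.5, |5|->8.5, |3|->4.5, |2|->2.5, |5|->8.5
Step 3: Attach original signs; sum ranks with positive sign and with negative sign.
W+ = 11 + 1 + 6 + 4.5 + 8.5 + 8.5 = 39.5
W- = 2.5 + 8.5 + 8.5 + 4.5 + 2.5 = 26.5
(Check: W+ + W- = 66 should equal n(n+1)/2 = 66.)
Step 4: Test statistic W = min(W+, W-) = 26.5.
Step 5: Ties in |d|, so use the tie-corrected normal approximation.
        E[W] = n(n+1)/4 = 11*12/4 = 33.
        Tie groups: |d|=2 (t=2), |d|=3 (t=2), |d|=5 (t=4); sum(t^3 - t) = 72.
        Var[W] = n(n+1)(2n+1)/24 - sum(t^3-t)/48 = 3036/24 - 72/48 = 125.
        z = (W - E[W]) / sqrt(Var[W]) = (26.5 - 33) / 11.1803 = -0.5814.
        Two-sided p = 2*Phi(z) = 0.560986.
Step 6: alpha = 0.1. fail to reject H0.

W+ = 39.5, W- = 26.5, W = min = 26.5, p = 0.560986, fail to reject H0.


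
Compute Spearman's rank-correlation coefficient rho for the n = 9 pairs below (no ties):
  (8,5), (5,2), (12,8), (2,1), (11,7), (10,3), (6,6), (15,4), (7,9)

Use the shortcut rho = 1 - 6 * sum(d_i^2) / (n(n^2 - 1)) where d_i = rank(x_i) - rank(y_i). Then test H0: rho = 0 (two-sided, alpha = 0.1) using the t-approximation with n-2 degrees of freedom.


Step 1: Rank x and y separately (midranks; no ties here).
rank(x): 8->5, 5->2, 12->8, 2->1, 11->7, 10->6, 6->3, 15->9, 7->4
rank(y): 5->5, 2->2, 8->8, 1->1, 7->7, 3->3, 6->6, 4->4, 9->9
Step 2: d_i = R_x(i) - R_y(i); compute d_i^2.
  (5-5)^2=0, (2-2)^2=0, (8-8)^2=0, (1-1)^2=0, (7-7)^2=0, (6-3)^2=9, (3-6)^2=9, (9-4)^2=25, (4-9)^2=25
sum(d^2) = 68.
Step 3: rho = 1 - 6*68 / (9*(9^2 - 1)) = 1 - 408/720 = 0.433333.
Step 4: Under H0, t = rho * sqrt((n-2)/(1-rho^2)) = 1.2721 ~ t(7).
Step 5: Two-sided p-value from the t-distribution with 7 df = 0.243952.
Step 6: alpha = 0.1. fail to reject H0.

rho = 0.4333, p = 0.243952, fail to reject H0 at alpha = 0.1.


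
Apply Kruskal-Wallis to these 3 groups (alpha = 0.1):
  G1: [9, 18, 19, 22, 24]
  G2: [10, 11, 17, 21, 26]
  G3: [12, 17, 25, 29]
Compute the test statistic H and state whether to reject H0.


Step 1: Combine all N = 14 observations and assign midranks.
sorted (value, group, rank): (9,G1,1), (10,G2,2), (11,G2,3), (12,G3,4), (17,G2,5.5), (17,G3,5.5), (18,G1,7), (19,G1,8), (21,G2,9), (22,G1,10), (24,G1,11), (25,G3,12), (26,G2,13), (29,G3,14)
Step 2: Sum ranks within each group.
R_1 = 37 (n_1 = 5)
R_2 = 32.5 (n_2 = 5)
R_3 = 35.5 (n_3 = 4)
Step 3: H = 12/(N(N+1)) * sum(R_i^2/n_i) - 3(N+1)
     = 12/(14*15) * (37^2/5 + 32.5^2/5 + 35.5^2/4) - 3*15
     = 0.057143 * 800.112 - 45
     = 0.720714.
Step 4: Ties present; correction factor C = 1 - 6/(14^3 - 14) = 0.997802. Corrected H = 0.720714 / 0.997802 = 0.722302.
Step 5: Under H0, H ~ chi^2(2); p-value = 0.696874.
Step 6: alpha = 0.1. fail to reject H0.

H = 0.7223, df = 2, p = 0.696874, fail to reject H0.


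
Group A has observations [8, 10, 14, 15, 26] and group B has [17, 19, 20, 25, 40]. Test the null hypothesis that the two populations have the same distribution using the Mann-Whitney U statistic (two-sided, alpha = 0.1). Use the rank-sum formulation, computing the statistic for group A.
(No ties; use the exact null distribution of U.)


Step 1: Combine and sort all 10 observations; assign midranks.
sorted (value, group): (8,X), (10,X), (14,X), (15,X), (17,Y), (19,Y), (20,Y), (25,Y), (26,X), (40,Y)
ranks: 8->1, 10->2, 14->3, 15->4, 17->5, 19->6, 20->7, 25->8, 26->9, 40->10
Step 2: Rank sum for X: R1 = 1 + 2 + 3 + 4 + 9 = 19.
Step 3: U_X = R1 - n1(n1+1)/2 = 19 - 5*6/2 = 19 - 15 = 4.
       U_Y = n1*n2 - U_X = 25 - 4 = 21.
Step 4: No ties, so the exact null distribution of U (based on enumerating the C(10,5) = 252 equally likely rank assignments) gives the two-sided p-value.
Step 5: p-value = 0.095238; compare to alpha = 0.1. reject H0.

U_X = 4, p = 0.095238, reject H0 at alpha = 0.1.


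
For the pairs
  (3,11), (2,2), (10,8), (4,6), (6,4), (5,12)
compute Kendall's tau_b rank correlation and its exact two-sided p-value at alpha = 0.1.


Step 1: Enumerate the 15 unordered pairs (i,j) with i<j and classify each by sign(x_j-x_i) * sign(y_j-y_i).
  (1,2):dx=-1,dy=-9->C; (1,3):dx=+7,dy=-3->D; (1,4):dx=+1,dy=-5->D; (1,5):dx=+3,dy=-7->D
  (1,6):dx=+2,dy=+1->C; (2,3):dx=+8,dy=+6->C; (2,4):dx=+2,dy=+4->C; (2,5):dx=+4,dy=+2->C
  (2,6):dx=+3,dy=+10->C; (3,4):dx=-6,dy=-2->C; (3,5):dx=-4,dy=-4->C; (3,6):dx=-5,dy=+4->D
  (4,5):dx=+2,dy=-2->D; (4,6):dx=+1,dy=+6->C; (5,6):dx=-1,dy=+8->D
Step 2: C = 9, D = 6, total pairs = 15.
Step 3: tau = (C - D)/(n(n-1)/2) = (9 - 6)/15 = 0.200000.
Step 4: Exact two-sided p-value (enumerate n! = 720 permutations of y under H0): p = 0.719444.
Step 5: alpha = 0.1. fail to reject H0.

tau_b = 0.2000 (C=9, D=6), p = 0.719444, fail to reject H0.


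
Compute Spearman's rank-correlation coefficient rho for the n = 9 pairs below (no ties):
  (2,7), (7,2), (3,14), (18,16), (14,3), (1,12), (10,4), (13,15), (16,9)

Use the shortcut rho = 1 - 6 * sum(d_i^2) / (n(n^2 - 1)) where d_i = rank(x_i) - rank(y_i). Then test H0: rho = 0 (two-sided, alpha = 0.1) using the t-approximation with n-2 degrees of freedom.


Step 1: Rank x and y separately (midranks; no ties here).
rank(x): 2->2, 7->4, 3->3, 18->9, 14->7, 1->1, 10->5, 13->6, 16->8
rank(y): 7->4, 2->1, 14->7, 16->9, 3->2, 12->6, 4->3, 15->8, 9->5
Step 2: d_i = R_x(i) - R_y(i); compute d_i^2.
  (2-4)^2=4, (4-1)^2=9, (3-7)^2=16, (9-9)^2=0, (7-2)^2=25, (1-6)^2=25, (5-3)^2=4, (6-8)^2=4, (8-5)^2=9
sum(d^2) = 96.
Step 3: rho = 1 - 6*96 / (9*(9^2 - 1)) = 1 - 576/720 = 0.200000.
Step 4: Under H0, t = rho * sqrt((n-2)/(1-rho^2)) = 0.5401 ~ t(7).
Step 5: Two-sided p-value from the t-distribution with 7 df = 0.605901.
Step 6: alpha = 0.1. fail to reject H0.

rho = 0.2000, p = 0.605901, fail to reject H0 at alpha = 0.1.


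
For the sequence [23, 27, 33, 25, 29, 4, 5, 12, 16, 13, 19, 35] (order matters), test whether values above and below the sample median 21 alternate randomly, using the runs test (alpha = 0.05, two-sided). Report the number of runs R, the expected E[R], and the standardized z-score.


Step 1: Compute median = 21; label A = above, B = below.
Labels in order: AAAAABBBBBBA  (n_A = 6, n_B = 6)
Step 2: Count runs R = 3.
Step 3: Under H0 (random ordering), E[R] = 2*n_A*n_B/(n_A+n_B) + 1 = 2*6*6/12 + 1 = 7.0000.
        Var[R] = 2*n_A*n_B*(2*n_A*n_B - n_A - n_B) / ((n_A+n_B)^2 * (n_A+n_B-1)) = 4320/1584 = 2.7273.
        SD[R] = 1.6514.
Step 4: Continuity-corrected z = (R + 0.5 - E[R]) / SD[R] = (3 + 0.5 - 7.0000) / 1.6514 = -2.1194.
Step 5: Two-sided p-value via normal approximation = 2*(1 - Phi(|z|)) = 0.034060.
Step 6: alpha = 0.05. reject H0.

R = 3, z = -2.1194, p = 0.034060, reject H0.


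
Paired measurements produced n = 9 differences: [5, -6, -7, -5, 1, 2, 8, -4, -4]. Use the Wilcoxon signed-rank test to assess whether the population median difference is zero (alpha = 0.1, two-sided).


Step 1: Drop any zero differences (none here) and take |d_i|.
|d| = [5, 6, 7, 5, 1, 2, 8, 4, 4]
Step 2: Midrank |d_i| (ties get averaged ranks).
ranks: |5|->5.5, |6|->7, |7|->8, |5|->5.5, |1|->1, |2|->2, |8|->9, |4|->3.5, |4|->3.5
Step 3: Attach original signs; sum ranks with positive sign and with negative sign.
W+ = 5.5 + 1 + 2 + 9 = 17.5
W- = 7 + 8 + 5.5 + 3.5 + 3.5 = 27.5
(Check: W+ + W- = 45 should equal n(n+1)/2 = 45.)
Step 4: Test statistic W = min(W+, W-) = 17.5.
Step 5: Ties in |d|, so use the tie-corrected normal approximation.
        E[W] = n(n+1)/4 = 9*10/4 = 22.5.
        Tie groups: |d|=4 (t=2), |d|=5 (t=2); sum(t^3 - t) = 12.
        Var[W] = n(n+1)(2n+1)/24 - sum(t^3-t)/48 = 1710/24 - 12/48 = 71.
        z = (W - E[W]) / sqrt(Var[W]) = (17.5 - 22.5) / 8.4261 = -0.5934.
        Two-sided p = 2*Phi(z) = 0.552920.
Step 6: alpha = 0.1. fail to reject H0.

W+ = 17.5, W- = 27.5, W = min = 17.5, p = 0.552920, fail to reject H0.


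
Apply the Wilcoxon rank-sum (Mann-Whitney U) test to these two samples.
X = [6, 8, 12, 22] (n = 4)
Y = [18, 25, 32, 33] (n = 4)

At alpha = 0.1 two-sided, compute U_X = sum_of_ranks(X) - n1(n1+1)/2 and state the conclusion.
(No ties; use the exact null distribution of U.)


Step 1: Combine and sort all 8 observations; assign midranks.
sorted (value, group): (6,X), (8,X), (12,X), (18,Y), (22,X), (25,Y), (32,Y), (33,Y)
ranks: 6->1, 8->2, 12->3, 18->4, 22->5, 25->6, 32->7, 33->8
Step 2: Rank sum for X: R1 = 1 + 2 + 3 + 5 = 11.
Step 3: U_X = R1 - n1(n1+1)/2 = 11 - 4*5/2 = 11 - 10 = 1.
       U_Y = n1*n2 - U_X = 16 - 1 = 15.
Step 4: No ties, so the exact null distribution of U (based on enumerating the C(8,4) = 70 equally likely rank assignments) gives the two-sided p-value.
Step 5: p-value = 0.057143; compare to alpha = 0.1. reject H0.

U_X = 1, p = 0.057143, reject H0 at alpha = 0.1.


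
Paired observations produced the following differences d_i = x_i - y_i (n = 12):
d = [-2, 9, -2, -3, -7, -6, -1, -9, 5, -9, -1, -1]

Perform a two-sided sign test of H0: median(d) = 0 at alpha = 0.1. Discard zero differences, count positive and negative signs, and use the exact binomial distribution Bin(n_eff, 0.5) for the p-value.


Step 1: Discard zero differences. Original n = 12; n_eff = number of nonzero differences = 12.
Nonzero differences (with sign): -2, +9, -2, -3, -7, -6, -1, -9, +5, -9, -1, -1
Step 2: Count signs: positive = 2, negative = 10.
Step 3: Under H0: P(positive) = 0.5, so the number of positives S ~ Bin(12, 0.5).
Step 4: Two-sided exact p-value = sum of Bin(12,0.5) probabilities at or below the observed probability = 0.038574.
Step 5: alpha = 0.1. reject H0.

n_eff = 12, pos = 2, neg = 10, p = 0.038574, reject H0.


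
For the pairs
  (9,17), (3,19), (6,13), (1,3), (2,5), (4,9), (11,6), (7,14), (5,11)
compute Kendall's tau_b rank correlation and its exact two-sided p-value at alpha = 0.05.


Step 1: Enumerate the 36 unordered pairs (i,j) with i<j and classify each by sign(x_j-x_i) * sign(y_j-y_i).
  (1,2):dx=-6,dy=+2->D; (1,3):dx=-3,dy=-4->C; (1,4):dx=-8,dy=-14->C; (1,5):dx=-7,dy=-12->C
  (1,6):dx=-5,dy=-8->C; (1,7):dx=+2,dy=-11->D; (1,8):dx=-2,dy=-3->C; (1,9):dx=-4,dy=-6->C
  (2,3):dx=+3,dy=-6->D; (2,4):dx=-2,dy=-16->C; (2,5):dx=-1,dy=-14->C; (2,6):dx=+1,dy=-10->D
  (2,7):dx=+8,dy=-13->D; (2,8):dx=+4,dy=-5->D; (2,9):dx=+2,dy=-8->D; (3,4):dx=-5,dy=-10->C
  (3,5):dx=-4,dy=-8->C; (3,6):dx=-2,dy=-4->C; (3,7):dx=+5,dy=-7->D; (3,8):dx=+1,dy=+1->C
  (3,9):dx=-1,dy=-2->C; (4,5):dx=+1,dy=+2->C; (4,6):dx=+3,dy=+6->C; (4,7):dx=+10,dy=+3->C
  (4,8):dx=+6,dy=+11->C; (4,9):dx=+4,dy=+8->C; (5,6):dx=+2,dy=+4->C; (5,7):dx=+9,dy=+1->C
  (5,8):dx=+5,dy=+9->C; (5,9):dx=+3,dy=+6->C; (6,7):dx=+7,dy=-3->D; (6,8):dx=+3,dy=+5->C
  (6,9):dx=+1,dy=+2->C; (7,8):dx=-4,dy=+8->D; (7,9):dx=-6,dy=+5->D; (8,9):dx=-2,dy=-3->C
Step 2: C = 25, D = 11, total pairs = 36.
Step 3: tau = (C - D)/(n(n-1)/2) = (25 - 11)/36 = 0.388889.
Step 4: Exact two-sided p-value (enumerate n! = 362880 permutations of y under H0): p = 0.180181.
Step 5: alpha = 0.05. fail to reject H0.

tau_b = 0.3889 (C=25, D=11), p = 0.180181, fail to reject H0.


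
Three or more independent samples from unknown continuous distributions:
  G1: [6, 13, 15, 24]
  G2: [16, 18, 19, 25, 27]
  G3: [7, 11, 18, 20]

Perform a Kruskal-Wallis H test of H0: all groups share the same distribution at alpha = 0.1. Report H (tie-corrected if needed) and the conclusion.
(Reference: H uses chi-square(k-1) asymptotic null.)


Step 1: Combine all N = 13 observations and assign midranks.
sorted (value, group, rank): (6,G1,1), (7,G3,2), (11,G3,3), (13,G1,4), (15,G1,5), (16,G2,6), (18,G2,7.5), (18,G3,7.5), (19,G2,9), (20,G3,10), (24,G1,11), (25,G2,12), (27,G2,13)
Step 2: Sum ranks within each group.
R_1 = 21 (n_1 = 4)
R_2 = 47.5 (n_2 = 5)
R_3 = 22.5 (n_3 = 4)
Step 3: H = 12/(N(N+1)) * sum(R_i^2/n_i) - 3(N+1)
     = 12/(13*14) * (21^2/4 + 47.5^2/5 + 22.5^2/4) - 3*14
     = 0.065934 * 688.062 - 42
     = 3.366758.
Step 4: Ties present; correction factor C = 1 - 6/(13^3 - 13) = 0.997253. Corrected H = 3.366758 / 0.997253 = 3.376033.
Step 5: Under H0, H ~ chi^2(2); p-value = 0.184886.
Step 6: alpha = 0.1. fail to reject H0.

H = 3.3760, df = 2, p = 0.184886, fail to reject H0.


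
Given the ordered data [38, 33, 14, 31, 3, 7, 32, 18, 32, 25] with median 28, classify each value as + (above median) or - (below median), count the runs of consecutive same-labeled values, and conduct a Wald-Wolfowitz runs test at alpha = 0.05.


Step 1: Compute median = 28; label A = above, B = below.
Labels in order: AABABBABAB  (n_A = 5, n_B = 5)
Step 2: Count runs R = 8.
Step 3: Under H0 (random ordering), E[R] = 2*n_A*n_B/(n_A+n_B) + 1 = 2*5*5/10 + 1 = 6.0000.
        Var[R] = 2*n_A*n_B*(2*n_A*n_B - n_A - n_B) / ((n_A+n_B)^2 * (n_A+n_B-1)) = 2000/900 = 2.2222.
        SD[R] = 1.4907.
Step 4: Continuity-corrected z = (R - 0.5 - E[R]) / SD[R] = (8 - 0.5 - 6.0000) / 1.4907 = 1.0062.
Step 5: Two-sided p-value via normal approximation = 2*(1 - Phi(|z|)) = 0.314305.
Step 6: alpha = 0.05. fail to reject H0.

R = 8, z = 1.0062, p = 0.314305, fail to reject H0.


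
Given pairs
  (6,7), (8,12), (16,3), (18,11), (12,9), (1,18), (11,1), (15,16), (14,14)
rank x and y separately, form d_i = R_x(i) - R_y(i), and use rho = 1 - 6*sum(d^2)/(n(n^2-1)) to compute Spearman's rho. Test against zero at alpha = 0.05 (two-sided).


Step 1: Rank x and y separately (midranks; no ties here).
rank(x): 6->2, 8->3, 16->8, 18->9, 12->5, 1->1, 11->4, 15->7, 14->6
rank(y): 7->3, 12->6, 3->2, 11->5, 9->4, 18->9, 1->1, 16->8, 14->7
Step 2: d_i = R_x(i) - R_y(i); compute d_i^2.
  (2-3)^2=1, (3-6)^2=9, (8-2)^2=36, (9-5)^2=16, (5-4)^2=1, (1-9)^2=64, (4-1)^2=9, (7-8)^2=1, (6-7)^2=1
sum(d^2) = 138.
Step 3: rho = 1 - 6*138 / (9*(9^2 - 1)) = 1 - 828/720 = -0.150000.
Step 4: Under H0, t = rho * sqrt((n-2)/(1-rho^2)) = -0.4014 ~ t(7).
Step 5: Two-sided p-value from the t-distribution with 7 df = 0.700094.
Step 6: alpha = 0.05. fail to reject H0.

rho = -0.1500, p = 0.700094, fail to reject H0 at alpha = 0.05.


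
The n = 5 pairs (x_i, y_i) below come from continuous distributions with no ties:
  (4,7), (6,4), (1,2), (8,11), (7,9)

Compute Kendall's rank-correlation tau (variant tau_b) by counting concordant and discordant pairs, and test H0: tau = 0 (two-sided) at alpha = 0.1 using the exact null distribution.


Step 1: Enumerate the 10 unordered pairs (i,j) with i<j and classify each by sign(x_j-x_i) * sign(y_j-y_i).
  (1,2):dx=+2,dy=-3->D; (1,3):dx=-3,dy=-5->C; (1,4):dx=+4,dy=+4->C; (1,5):dx=+3,dy=+2->C
  (2,3):dx=-5,dy=-2->C; (2,4):dx=+2,dy=+7->C; (2,5):dx=+1,dy=+5->C; (3,4):dx=+7,dy=+9->C
  (3,5):dx=+6,dy=+7->C; (4,5):dx=-1,dy=-2->C
Step 2: C = 9, D = 1, total pairs = 10.
Step 3: tau = (C - D)/(n(n-1)/2) = (9 - 1)/10 = 0.800000.
Step 4: Exact two-sided p-value (enumerate n! = 120 permutations of y under H0): p = 0.083333.
Step 5: alpha = 0.1. reject H0.

tau_b = 0.8000 (C=9, D=1), p = 0.083333, reject H0.


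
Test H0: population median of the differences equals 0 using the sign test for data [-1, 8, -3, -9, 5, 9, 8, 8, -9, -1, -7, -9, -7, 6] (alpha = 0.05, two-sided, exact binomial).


Step 1: Discard zero differences. Original n = 14; n_eff = number of nonzero differences = 14.
Nonzero differences (with sign): -1, +8, -3, -9, +5, +9, +8, +8, -9, -1, -7, -9, -7, +6
Step 2: Count signs: positive = 6, negative = 8.
Step 3: Under H0: P(positive) = 0.5, so the number of positives S ~ Bin(14, 0.5).
Step 4: Two-sided exact p-value = sum of Bin(14,0.5) probabilities at or below the observed probability = 0.790527.
Step 5: alpha = 0.05. fail to reject H0.

n_eff = 14, pos = 6, neg = 8, p = 0.790527, fail to reject H0.


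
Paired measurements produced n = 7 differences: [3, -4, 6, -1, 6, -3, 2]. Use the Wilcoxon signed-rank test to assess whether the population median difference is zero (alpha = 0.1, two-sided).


Step 1: Drop any zero differences (none here) and take |d_i|.
|d| = [3, 4, 6, 1, 6, 3, 2]
Step 2: Midrank |d_i| (ties get averaged ranks).
ranks: |3|->3.5, |4|->5, |6|->6.5, |1|->1, |6|->6.5, |3|->3.5, |2|->2
Step 3: Attach original signs; sum ranks with positive sign and with negative sign.
W+ = 3.5 + 6.5 + 6.5 + 2 = 18.5
W- = 5 + 1 + 3.5 = 9.5
(Check: W+ + W- = 28 should equal n(n+1)/2 = 28.)
Step 4: Test statistic W = min(W+, W-) = 9.5.
Step 5: Ties in |d|, so use the tie-corrected normal approximation.
        E[W] = n(n+1)/4 = 7*8/4 = 14.
        Tie groups: |d|=3 (t=2), |d|=6 (t=2); sum(t^3 - t) = 12.
        Var[W] = n(n+1)(2n+1)/24 - sum(t^3-t)/48 = 840/24 - 12/48 = 34.75.
        z = (W - E[W]) / sqrt(Var[W]) = (9.5 - 14) / 5.8949 = -0.7634.
        Two-sided p = 2*Phi(z) = 0.445243.
Step 6: alpha = 0.1. fail to reject H0.

W+ = 18.5, W- = 9.5, W = min = 9.5, p = 0.445243, fail to reject H0.


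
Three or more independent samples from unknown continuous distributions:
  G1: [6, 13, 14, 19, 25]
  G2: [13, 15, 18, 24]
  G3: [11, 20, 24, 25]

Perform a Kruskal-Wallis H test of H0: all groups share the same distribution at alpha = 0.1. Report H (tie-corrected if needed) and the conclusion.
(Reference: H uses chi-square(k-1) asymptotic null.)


Step 1: Combine all N = 13 observations and assign midranks.
sorted (value, group, rank): (6,G1,1), (11,G3,2), (13,G1,3.5), (13,G2,3.5), (14,G1,5), (15,G2,6), (18,G2,7), (19,G1,8), (20,G3,9), (24,G2,10.5), (24,G3,10.5), (25,G1,12.5), (25,G3,12.5)
Step 2: Sum ranks within each group.
R_1 = 30 (n_1 = 5)
R_2 = 27 (n_2 = 4)
R_3 = 34 (n_3 = 4)
Step 3: H = 12/(N(N+1)) * sum(R_i^2/n_i) - 3(N+1)
     = 12/(13*14) * (30^2/5 + 27^2/4 + 34^2/4) - 3*14
     = 0.065934 * 651.25 - 42
     = 0.939560.
Step 4: Ties present; correction factor C = 1 - 18/(13^3 - 13) = 0.991758. Corrected H = 0.939560 / 0.991758 = 0.947368.
Step 5: Under H0, H ~ chi^2(2); p-value = 0.622704.
Step 6: alpha = 0.1. fail to reject H0.

H = 0.9474, df = 2, p = 0.622704, fail to reject H0.


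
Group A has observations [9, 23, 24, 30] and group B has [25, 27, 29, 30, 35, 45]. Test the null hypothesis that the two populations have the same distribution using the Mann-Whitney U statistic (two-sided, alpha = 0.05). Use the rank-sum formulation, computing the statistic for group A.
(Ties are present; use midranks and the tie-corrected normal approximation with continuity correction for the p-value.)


Step 1: Combine and sort all 10 observations; assign midranks.
sorted (value, group): (9,X), (23,X), (24,X), (25,Y), (27,Y), (29,Y), (30,X), (30,Y), (35,Y), (45,Y)
ranks: 9->1, 23->2, 24->3, 25->4, 27->5, 29->6, 30->7.5, 30->7.5, 35->9, 45->10
Step 2: Rank sum for X: R1 = 1 + 2 + 3 + 7.5 = 13.5.
Step 3: U_X = R1 - n1(n1+1)/2 = 13.5 - 4*5/2 = 13.5 - 10 = 3.5.
       U_Y = n1*n2 - U_X = 24 - 3.5 = 20.5.
Step 4: Ties are present, so use the tie-corrected normal approximation (with continuity correction) for the p-value.
Step 5: p-value = 0.087118; compare to alpha = 0.05. fail to reject H0.

U_X = 3.5, p = 0.087118, fail to reject H0 at alpha = 0.05.


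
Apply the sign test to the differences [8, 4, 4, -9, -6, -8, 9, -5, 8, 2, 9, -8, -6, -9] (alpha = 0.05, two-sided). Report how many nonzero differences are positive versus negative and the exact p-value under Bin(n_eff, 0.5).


Step 1: Discard zero differences. Original n = 14; n_eff = number of nonzero differences = 14.
Nonzero differences (with sign): +8, +4, +4, -9, -6, -8, +9, -5, +8, +2, +9, -8, -6, -9
Step 2: Count signs: positive = 7, negative = 7.
Step 3: Under H0: P(positive) = 0.5, so the number of positives S ~ Bin(14, 0.5).
Step 4: Two-sided exact p-value = sum of Bin(14,0.5) probabilities at or below the observed probability = 1.000000.
Step 5: alpha = 0.05. fail to reject H0.

n_eff = 14, pos = 7, neg = 7, p = 1.000000, fail to reject H0.


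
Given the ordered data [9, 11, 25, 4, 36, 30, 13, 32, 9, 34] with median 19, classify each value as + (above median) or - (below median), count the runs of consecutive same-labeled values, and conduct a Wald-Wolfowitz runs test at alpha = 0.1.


Step 1: Compute median = 19; label A = above, B = below.
Labels in order: BBABAABABA  (n_A = 5, n_B = 5)
Step 2: Count runs R = 8.
Step 3: Under H0 (random ordering), E[R] = 2*n_A*n_B/(n_A+n_B) + 1 = 2*5*5/10 + 1 = 6.0000.
        Var[R] = 2*n_A*n_B*(2*n_A*n_B - n_A - n_B) / ((n_A+n_B)^2 * (n_A+n_B-1)) = 2000/900 = 2.2222.
        SD[R] = 1.4907.
Step 4: Continuity-corrected z = (R - 0.5 - E[R]) / SD[R] = (8 - 0.5 - 6.0000) / 1.4907 = 1.0062.
Step 5: Two-sided p-value via normal approximation = 2*(1 - Phi(|z|)) = 0.314305.
Step 6: alpha = 0.1. fail to reject H0.

R = 8, z = 1.0062, p = 0.314305, fail to reject H0.


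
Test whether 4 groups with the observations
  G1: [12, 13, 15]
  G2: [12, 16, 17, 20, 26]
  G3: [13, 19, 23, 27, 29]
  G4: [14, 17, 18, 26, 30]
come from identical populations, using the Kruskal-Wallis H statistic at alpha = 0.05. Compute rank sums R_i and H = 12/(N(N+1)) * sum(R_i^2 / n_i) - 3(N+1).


Step 1: Combine all N = 18 observations and assign midranks.
sorted (value, group, rank): (12,G1,1.5), (12,G2,1.5), (13,G1,3.5), (13,G3,3.5), (14,G4,5), (15,G1,6), (16,G2,7), (17,G2,8.5), (17,G4,8.5), (18,G4,10), (19,G3,11), (20,G2,12), (23,G3,13), (26,G2,14.5), (26,G4,14.5), (27,G3,16), (29,G3,17), (30,G4,18)
Step 2: Sum ranks within each group.
R_1 = 11 (n_1 = 3)
R_2 = 43.5 (n_2 = 5)
R_3 = 60.5 (n_3 = 5)
R_4 = 56 (n_4 = 5)
Step 3: H = 12/(N(N+1)) * sum(R_i^2/n_i) - 3(N+1)
     = 12/(18*19) * (11^2/3 + 43.5^2/5 + 60.5^2/5 + 56^2/5) - 3*19
     = 0.035088 * 1778.03 - 57
     = 5.387135.
Step 4: Ties present; correction factor C = 1 - 24/(18^3 - 18) = 0.995872. Corrected H = 5.387135 / 0.995872 = 5.409465.
Step 5: Under H0, H ~ chi^2(3); p-value = 0.144155.
Step 6: alpha = 0.05. fail to reject H0.

H = 5.4095, df = 3, p = 0.144155, fail to reject H0.


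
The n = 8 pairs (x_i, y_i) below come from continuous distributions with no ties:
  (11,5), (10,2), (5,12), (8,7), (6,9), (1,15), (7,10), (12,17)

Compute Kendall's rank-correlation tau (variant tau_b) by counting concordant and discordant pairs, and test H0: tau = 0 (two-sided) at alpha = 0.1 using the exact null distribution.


Step 1: Enumerate the 28 unordered pairs (i,j) with i<j and classify each by sign(x_j-x_i) * sign(y_j-y_i).
  (1,2):dx=-1,dy=-3->C; (1,3):dx=-6,dy=+7->D; (1,4):dx=-3,dy=+2->D; (1,5):dx=-5,dy=+4->D
  (1,6):dx=-10,dy=+10->D; (1,7):dx=-4,dy=+5->D; (1,8):dx=+1,dy=+12->C; (2,3):dx=-5,dy=+10->D
  (2,4):dx=-2,dy=+5->D; (2,5):dx=-4,dy=+7->D; (2,6):dx=-9,dy=+13->D; (2,7):dx=-3,dy=+8->D
  (2,8):dx=+2,dy=+15->C; (3,4):dx=+3,dy=-5->D; (3,5):dx=+1,dy=-3->D; (3,6):dx=-4,dy=+3->D
  (3,7):dx=+2,dy=-2->D; (3,8):dx=+7,dy=+5->C; (4,5):dx=-2,dy=+2->D; (4,6):dx=-7,dy=+8->D
  (4,7):dx=-1,dy=+3->D; (4,8):dx=+4,dy=+10->C; (5,6):dx=-5,dy=+6->D; (5,7):dx=+1,dy=+1->C
  (5,8):dx=+6,dy=+8->C; (6,7):dx=+6,dy=-5->D; (6,8):dx=+11,dy=+2->C; (7,8):dx=+5,dy=+7->C
Step 2: C = 9, D = 19, total pairs = 28.
Step 3: tau = (C - D)/(n(n-1)/2) = (9 - 19)/28 = -0.357143.
Step 4: Exact two-sided p-value (enumerate n! = 40320 permutations of y under H0): p = 0.275099.
Step 5: alpha = 0.1. fail to reject H0.

tau_b = -0.3571 (C=9, D=19), p = 0.275099, fail to reject H0.


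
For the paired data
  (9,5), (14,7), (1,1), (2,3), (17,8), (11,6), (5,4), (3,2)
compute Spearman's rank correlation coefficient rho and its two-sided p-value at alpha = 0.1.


Step 1: Rank x and y separately (midranks; no ties here).
rank(x): 9->5, 14->7, 1->1, 2->2, 17->8, 11->6, 5->4, 3->3
rank(y): 5->5, 7->7, 1->1, 3->3, 8->8, 6->6, 4->4, 2->2
Step 2: d_i = R_x(i) - R_y(i); compute d_i^2.
  (5-5)^2=0, (7-7)^2=0, (1-1)^2=0, (2-3)^2=1, (8-8)^2=0, (6-6)^2=0, (4-4)^2=0, (3-2)^2=1
sum(d^2) = 2.
Step 3: rho = 1 - 6*2 / (8*(8^2 - 1)) = 1 - 12/504 = 0.976190.
Step 4: Under H0, t = rho * sqrt((n-2)/(1-rho^2)) = 11.0235 ~ t(6).
Step 5: Two-sided p-value from the t-distribution with 6 df = 0.000033.
Step 6: alpha = 0.1. reject H0.

rho = 0.9762, p = 0.000033, reject H0 at alpha = 0.1.


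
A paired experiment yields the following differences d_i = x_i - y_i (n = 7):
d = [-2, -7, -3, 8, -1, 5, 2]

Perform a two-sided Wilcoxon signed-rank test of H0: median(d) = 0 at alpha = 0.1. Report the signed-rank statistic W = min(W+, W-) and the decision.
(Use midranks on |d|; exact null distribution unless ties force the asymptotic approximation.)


Step 1: Drop any zero differences (none here) and take |d_i|.
|d| = [2, 7, 3, 8, 1, 5, 2]
Step 2: Midrank |d_i| (ties get averaged ranks).
ranks: |2|->2.5, |7|->6, |3|->4, |8|->7, |1|->1, |5|->5, |2|->2.5
Step 3: Attach original signs; sum ranks with positive sign and with negative sign.
W+ = 7 + 5 + 2.5 = 14.5
W- = 2.5 + 6 + 4 + 1 = 13.5
(Check: W+ + W- = 28 should equal n(n+1)/2 = 28.)
Step 4: Test statistic W = min(W+, W-) = 13.5.
Step 5: Ties in |d|, so use the tie-corrected normal approximation.
        E[W] = n(n+1)/4 = 7*8/4 = 14.
        Tie groups: |d|=2 (t=2); sum(t^3 - t) = 6.
        Var[W] = n(n+1)(2n+1)/24 - sum(t^3-t)/48 = 840/24 - 6/48 = 34.875.
        z = (W - E[W]) / sqrt(Var[W]) = (13.5 - 14) / 5.9055 = -0.0847.
        Two-sided p = 2*Phi(z) = 0.932526.
Step 6: alpha = 0.1. fail to reject H0.

W+ = 14.5, W- = 13.5, W = min = 13.5, p = 0.932526, fail to reject H0.


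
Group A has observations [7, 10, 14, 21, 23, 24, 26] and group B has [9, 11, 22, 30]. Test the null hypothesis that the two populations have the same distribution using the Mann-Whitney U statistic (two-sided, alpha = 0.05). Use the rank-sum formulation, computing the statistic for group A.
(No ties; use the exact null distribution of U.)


Step 1: Combine and sort all 11 observations; assign midranks.
sorted (value, group): (7,X), (9,Y), (10,X), (11,Y), (14,X), (21,X), (22,Y), (23,X), (24,X), (26,X), (30,Y)
ranks: 7->1, 9->2, 10->3, 11->4, 14->5, 21->6, 22->7, 23->8, 24->9, 26->10, 30->11
Step 2: Rank sum for X: R1 = 1 + 3 + 5 + 6 + 8 + 9 + 10 = 42.
Step 3: U_X = R1 - n1(n1+1)/2 = 42 - 7*8/2 = 42 - 28 = 14.
       U_Y = n1*n2 - U_X = 28 - 14 = 14.
Step 4: No ties, so the exact null distribution of U (based on enumerating the C(11,7) = 330 equally likely rank assignments) gives the two-sided p-value.
Step 5: p-value = 1.000000; compare to alpha = 0.05. fail to reject H0.

U_X = 14, p = 1.000000, fail to reject H0 at alpha = 0.05.


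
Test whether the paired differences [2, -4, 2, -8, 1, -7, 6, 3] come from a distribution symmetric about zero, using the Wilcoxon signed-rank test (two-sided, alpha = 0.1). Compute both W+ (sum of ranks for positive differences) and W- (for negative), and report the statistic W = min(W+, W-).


Step 1: Drop any zero differences (none here) and take |d_i|.
|d| = [2, 4, 2, 8, 1, 7, 6, 3]
Step 2: Midrank |d_i| (ties get averaged ranks).
ranks: |2|->2.5, |4|->5, |2|->2.5, |8|->8, |1|->1, |7|->7, |6|->6, |3|->4
Step 3: Attach original signs; sum ranks with positive sign and with negative sign.
W+ = 2.5 + 2.5 + 1 + 6 + 4 = 16
W- = 5 + 8 + 7 = 20
(Check: W+ + W- = 36 should equal n(n+1)/2 = 36.)
Step 4: Test statistic W = min(W+, W-) = 16.
Step 5: Ties in |d|, so use the tie-corrected normal approximation.
        E[W] = n(n+1)/4 = 8*9/4 = 18.
        Tie groups: |d|=2 (t=2); sum(t^3 - t) = 6.
        Var[W] = n(n+1)(2n+1)/24 - sum(t^3-t)/48 = 1224/24 - 6/48 = 50.875.
        z = (W - E[W]) / sqrt(Var[W]) = (16 - 18) / 7.1327 = -0.2804.
        Two-sided p = 2*Phi(z) = 0.779171.
Step 6: alpha = 0.1. fail to reject H0.

W+ = 16, W- = 20, W = min = 16, p = 0.779171, fail to reject H0.


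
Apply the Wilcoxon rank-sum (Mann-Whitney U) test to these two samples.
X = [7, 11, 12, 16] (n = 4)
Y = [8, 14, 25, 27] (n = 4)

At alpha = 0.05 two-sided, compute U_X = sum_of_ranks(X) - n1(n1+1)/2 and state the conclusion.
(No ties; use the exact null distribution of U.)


Step 1: Combine and sort all 8 observations; assign midranks.
sorted (value, group): (7,X), (8,Y), (11,X), (12,X), (14,Y), (16,X), (25,Y), (27,Y)
ranks: 7->1, 8->2, 11->3, 12->4, 14->5, 16->6, 25->7, 27->8
Step 2: Rank sum for X: R1 = 1 + 3 + 4 + 6 = 14.
Step 3: U_X = R1 - n1(n1+1)/2 = 14 - 4*5/2 = 14 - 10 = 4.
       U_Y = n1*n2 - U_X = 16 - 4 = 12.
Step 4: No ties, so the exact null distribution of U (based on enumerating the C(8,4) = 70 equally likely rank assignments) gives the two-sided p-value.
Step 5: p-value = 0.342857; compare to alpha = 0.05. fail to reject H0.

U_X = 4, p = 0.342857, fail to reject H0 at alpha = 0.05.


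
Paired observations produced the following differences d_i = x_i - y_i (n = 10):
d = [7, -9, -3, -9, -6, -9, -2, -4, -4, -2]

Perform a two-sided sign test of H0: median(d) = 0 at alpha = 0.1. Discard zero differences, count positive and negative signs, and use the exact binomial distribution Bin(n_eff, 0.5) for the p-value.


Step 1: Discard zero differences. Original n = 10; n_eff = number of nonzero differences = 10.
Nonzero differences (with sign): +7, -9, -3, -9, -6, -9, -2, -4, -4, -2
Step 2: Count signs: positive = 1, negative = 9.
Step 3: Under H0: P(positive) = 0.5, so the number of positives S ~ Bin(10, 0.5).
Step 4: Two-sided exact p-value = sum of Bin(10,0.5) probabilities at or below the observed probability = 0.021484.
Step 5: alpha = 0.1. reject H0.

n_eff = 10, pos = 1, neg = 9, p = 0.021484, reject H0.


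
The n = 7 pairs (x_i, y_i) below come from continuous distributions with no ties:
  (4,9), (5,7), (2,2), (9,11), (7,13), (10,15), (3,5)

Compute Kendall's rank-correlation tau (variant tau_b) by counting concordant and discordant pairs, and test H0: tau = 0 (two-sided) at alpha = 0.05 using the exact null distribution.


Step 1: Enumerate the 21 unordered pairs (i,j) with i<j and classify each by sign(x_j-x_i) * sign(y_j-y_i).
  (1,2):dx=+1,dy=-2->D; (1,3):dx=-2,dy=-7->C; (1,4):dx=+5,dy=+2->C; (1,5):dx=+3,dy=+4->C
  (1,6):dx=+6,dy=+6->C; (1,7):dx=-1,dy=-4->C; (2,3):dx=-3,dy=-5->C; (2,4):dx=+4,dy=+4->C
  (2,5):dx=+2,dy=+6->C; (2,6):dx=+5,dy=+8->C; (2,7):dx=-2,dy=-2->C; (3,4):dx=+7,dy=+9->C
  (3,5):dx=+5,dy=+11->C; (3,6):dx=+8,dy=+13->C; (3,7):dx=+1,dy=+3->C; (4,5):dx=-2,dy=+2->D
  (4,6):dx=+1,dy=+4->C; (4,7):dx=-6,dy=-6->C; (5,6):dx=+3,dy=+2->C; (5,7):dx=-4,dy=-8->C
  (6,7):dx=-7,dy=-10->C
Step 2: C = 19, D = 2, total pairs = 21.
Step 3: tau = (C - D)/(n(n-1)/2) = (19 - 2)/21 = 0.809524.
Step 4: Exact two-sided p-value (enumerate n! = 5040 permutations of y under H0): p = 0.010714.
Step 5: alpha = 0.05. reject H0.

tau_b = 0.8095 (C=19, D=2), p = 0.010714, reject H0.


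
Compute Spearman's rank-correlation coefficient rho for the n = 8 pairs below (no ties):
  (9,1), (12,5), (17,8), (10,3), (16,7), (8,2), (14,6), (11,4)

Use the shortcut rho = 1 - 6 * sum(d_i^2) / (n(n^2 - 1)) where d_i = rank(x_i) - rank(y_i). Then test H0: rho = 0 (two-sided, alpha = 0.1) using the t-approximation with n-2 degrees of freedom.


Step 1: Rank x and y separately (midranks; no ties here).
rank(x): 9->2, 12->5, 17->8, 10->3, 16->7, 8->1, 14->6, 11->4
rank(y): 1->1, 5->5, 8->8, 3->3, 7->7, 2->2, 6->6, 4->4
Step 2: d_i = R_x(i) - R_y(i); compute d_i^2.
  (2-1)^2=1, (5-5)^2=0, (8-8)^2=0, (3-3)^2=0, (7-7)^2=0, (1-2)^2=1, (6-6)^2=0, (4-4)^2=0
sum(d^2) = 2.
Step 3: rho = 1 - 6*2 / (8*(8^2 - 1)) = 1 - 12/504 = 0.976190.
Step 4: Under H0, t = rho * sqrt((n-2)/(1-rho^2)) = 11.0235 ~ t(6).
Step 5: Two-sided p-value from the t-distribution with 6 df = 0.000033.
Step 6: alpha = 0.1. reject H0.

rho = 0.9762, p = 0.000033, reject H0 at alpha = 0.1.


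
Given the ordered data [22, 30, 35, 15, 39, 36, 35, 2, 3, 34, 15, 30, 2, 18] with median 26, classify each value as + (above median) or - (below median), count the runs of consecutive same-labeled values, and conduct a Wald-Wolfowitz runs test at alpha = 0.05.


Step 1: Compute median = 26; label A = above, B = below.
Labels in order: BAABAAABBABABB  (n_A = 7, n_B = 7)
Step 2: Count runs R = 9.
Step 3: Under H0 (random ordering), E[R] = 2*n_A*n_B/(n_A+n_B) + 1 = 2*7*7/14 + 1 = 8.0000.
        Var[R] = 2*n_A*n_B*(2*n_A*n_B - n_A - n_B) / ((n_A+n_B)^2 * (n_A+n_B-1)) = 8232/2548 = 3.2308.
        SD[R] = 1.7974.
Step 4: Continuity-corrected z = (R - 0.5 - E[R]) / SD[R] = (9 - 0.5 - 8.0000) / 1.7974 = 0.2782.
Step 5: Two-sided p-value via normal approximation = 2*(1 - Phi(|z|)) = 0.780879.
Step 6: alpha = 0.05. fail to reject H0.

R = 9, z = 0.2782, p = 0.780879, fail to reject H0.


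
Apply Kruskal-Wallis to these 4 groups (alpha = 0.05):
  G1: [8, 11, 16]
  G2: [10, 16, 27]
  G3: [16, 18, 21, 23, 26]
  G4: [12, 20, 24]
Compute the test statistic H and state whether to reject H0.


Step 1: Combine all N = 14 observations and assign midranks.
sorted (value, group, rank): (8,G1,1), (10,G2,2), (11,G1,3), (12,G4,4), (16,G1,6), (16,G2,6), (16,G3,6), (18,G3,8), (20,G4,9), (21,G3,10), (23,G3,11), (24,G4,12), (26,G3,13), (27,G2,14)
Step 2: Sum ranks within each group.
R_1 = 10 (n_1 = 3)
R_2 = 22 (n_2 = 3)
R_3 = 48 (n_3 = 5)
R_4 = 25 (n_4 = 3)
Step 3: H = 12/(N(N+1)) * sum(R_i^2/n_i) - 3(N+1)
     = 12/(14*15) * (10^2/3 + 22^2/3 + 48^2/5 + 25^2/3) - 3*15
     = 0.057143 * 863.8 - 45
     = 4.360000.
Step 4: Ties present; correction factor C = 1 - 24/(14^3 - 14) = 0.991209. Corrected H = 4.360000 / 0.991209 = 4.398670.
Step 5: Under H0, H ~ chi^2(3); p-value = 0.221509.
Step 6: alpha = 0.05. fail to reject H0.

H = 4.3987, df = 3, p = 0.221509, fail to reject H0.


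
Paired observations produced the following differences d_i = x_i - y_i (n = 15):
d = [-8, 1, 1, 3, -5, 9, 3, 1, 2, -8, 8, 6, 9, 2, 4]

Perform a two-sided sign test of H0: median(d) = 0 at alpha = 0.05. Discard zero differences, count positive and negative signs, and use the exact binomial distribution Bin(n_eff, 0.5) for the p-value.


Step 1: Discard zero differences. Original n = 15; n_eff = number of nonzero differences = 15.
Nonzero differences (with sign): -8, +1, +1, +3, -5, +9, +3, +1, +2, -8, +8, +6, +9, +2, +4
Step 2: Count signs: positive = 12, negative = 3.
Step 3: Under H0: P(positive) = 0.5, so the number of positives S ~ Bin(15, 0.5).
Step 4: Two-sided exact p-value = sum of Bin(15,0.5) probabilities at or below the observed probability = 0.035156.
Step 5: alpha = 0.05. reject H0.

n_eff = 15, pos = 12, neg = 3, p = 0.035156, reject H0.


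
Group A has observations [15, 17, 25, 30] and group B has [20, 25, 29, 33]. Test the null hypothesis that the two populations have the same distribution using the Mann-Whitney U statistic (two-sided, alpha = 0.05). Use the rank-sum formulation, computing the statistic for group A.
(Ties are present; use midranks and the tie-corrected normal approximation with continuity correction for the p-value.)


Step 1: Combine and sort all 8 observations; assign midranks.
sorted (value, group): (15,X), (17,X), (20,Y), (25,X), (25,Y), (29,Y), (30,X), (33,Y)
ranks: 15->1, 17->2, 20->3, 25->4.5, 25->4.5, 29->6, 30->7, 33->8
Step 2: Rank sum for X: R1 = 1 + 2 + 4.5 + 7 = 14.5.
Step 3: U_X = R1 - n1(n1+1)/2 = 14.5 - 4*5/2 = 14.5 - 10 = 4.5.
       U_Y = n1*n2 - U_X = 16 - 4.5 = 11.5.
Step 4: Ties are present, so use the tie-corrected normal approximation (with continuity correction) for the p-value.
Step 5: p-value = 0.383630; compare to alpha = 0.05. fail to reject H0.

U_X = 4.5, p = 0.383630, fail to reject H0 at alpha = 0.05.


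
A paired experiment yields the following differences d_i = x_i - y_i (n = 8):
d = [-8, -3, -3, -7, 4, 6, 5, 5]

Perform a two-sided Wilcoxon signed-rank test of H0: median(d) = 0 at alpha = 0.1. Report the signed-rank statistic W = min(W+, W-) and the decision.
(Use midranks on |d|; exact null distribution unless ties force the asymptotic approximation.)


Step 1: Drop any zero differences (none here) and take |d_i|.
|d| = [8, 3, 3, 7, 4, 6, 5, 5]
Step 2: Midrank |d_i| (ties get averaged ranks).
ranks: |8|->8, |3|->1.5, |3|->1.5, |7|->7, |4|->3, |6|->6, |5|->4.5, |5|->4.5
Step 3: Attach original signs; sum ranks with positive sign and with negative sign.
W+ = 3 + 6 + 4.5 + 4.5 = 18
W- = 8 + 1.5 + 1.5 + 7 = 18
(Check: W+ + W- = 36 should equal n(n+1)/2 = 36.)
Step 4: Test statistic W = min(W+, W-) = 18.
Step 5: Ties in |d|, so use the tie-corrected normal approximation.
        E[W] = n(n+1)/4 = 8*9/4 = 18.
        Tie groups: |d|=3 (t=2), |d|=5 (t=2); sum(t^3 - t) = 12.
        Var[W] = n(n+1)(2n+1)/24 - sum(t^3-t)/48 = 1224/24 - 12/48 = 50.75.
        z = (W - E[W]) / sqrt(Var[W]) = (18 - 18) / 7.1239 = 0.0000.
        Two-sided p = 2*Phi(z) = 1.000000.
Step 6: alpha = 0.1. fail to reject H0.

W+ = 18, W- = 18, W = min = 18, p = 1.000000, fail to reject H0.


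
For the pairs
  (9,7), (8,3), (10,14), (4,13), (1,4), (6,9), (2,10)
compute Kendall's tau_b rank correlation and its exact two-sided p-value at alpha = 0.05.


Step 1: Enumerate the 21 unordered pairs (i,j) with i<j and classify each by sign(x_j-x_i) * sign(y_j-y_i).
  (1,2):dx=-1,dy=-4->C; (1,3):dx=+1,dy=+7->C; (1,4):dx=-5,dy=+6->D; (1,5):dx=-8,dy=-3->C
  (1,6):dx=-3,dy=+2->D; (1,7):dx=-7,dy=+3->D; (2,3):dx=+2,dy=+11->C; (2,4):dx=-4,dy=+10->D
  (2,5):dx=-7,dy=+1->D; (2,6):dx=-2,dy=+6->D; (2,7):dx=-6,dy=+7->D; (3,4):dx=-6,dy=-1->C
  (3,5):dx=-9,dy=-10->C; (3,6):dx=-4,dy=-5->C; (3,7):dx=-8,dy=-4->C; (4,5):dx=-3,dy=-9->C
  (4,6):dx=+2,dy=-4->D; (4,7):dx=-2,dy=-3->C; (5,6):dx=+5,dy=+5->C; (5,7):dx=+1,dy=+6->C
  (6,7):dx=-4,dy=+1->D
Step 2: C = 12, D = 9, total pairs = 21.
Step 3: tau = (C - D)/(n(n-1)/2) = (12 - 9)/21 = 0.142857.
Step 4: Exact two-sided p-value (enumerate n! = 5040 permutations of y under H0): p = 0.772619.
Step 5: alpha = 0.05. fail to reject H0.

tau_b = 0.1429 (C=12, D=9), p = 0.772619, fail to reject H0.
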